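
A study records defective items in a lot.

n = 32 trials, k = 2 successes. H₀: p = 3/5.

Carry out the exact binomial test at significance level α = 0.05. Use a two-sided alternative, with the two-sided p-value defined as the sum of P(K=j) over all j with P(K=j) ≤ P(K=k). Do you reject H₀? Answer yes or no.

reject H₀: yes

Exact binomial: n=32, k=2, p₀=3/5=0.6000
P(X=j) = C(n,j)·p₀^j·(1−p₀)^(n−j); p = Σ P(X=j) over j with P(X=j) ≤ P(X=2)
p-value (two-sided) = 0.00000
At α=0.05: p < α → reject H₀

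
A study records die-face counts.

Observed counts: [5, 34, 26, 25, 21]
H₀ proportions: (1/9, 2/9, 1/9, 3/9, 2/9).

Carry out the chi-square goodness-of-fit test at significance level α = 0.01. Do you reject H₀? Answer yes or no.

reject H₀: yes

n = 111; E_i = n·p_i = [12.33, 24.67, 12.33, 37.00, 24.67]
χ² = (5−12.33)²/12.33 + (34−24.67)²/24.67 + (26−12.33)²/12.33 + (25−37.00)²/37.00 + (21−24.67)²/24.67 = 27.4730
df = 4
p-value (upper-tail) = 0.00002
At α=0.01: p < α → reject H₀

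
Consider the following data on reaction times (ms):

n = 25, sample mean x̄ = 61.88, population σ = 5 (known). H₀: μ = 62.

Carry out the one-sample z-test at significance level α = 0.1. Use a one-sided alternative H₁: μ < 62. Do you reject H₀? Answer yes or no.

reject H₀: no

SE = σ/√n = 5/√25 = 1.0000
z = (x̄−μ₀)/SE = (61.88−62)/1.0000 = -0.1200
p-value (one-sided, H₁ less) = 0.45224
At α=0.1: p ≥ α → fail to reject H₀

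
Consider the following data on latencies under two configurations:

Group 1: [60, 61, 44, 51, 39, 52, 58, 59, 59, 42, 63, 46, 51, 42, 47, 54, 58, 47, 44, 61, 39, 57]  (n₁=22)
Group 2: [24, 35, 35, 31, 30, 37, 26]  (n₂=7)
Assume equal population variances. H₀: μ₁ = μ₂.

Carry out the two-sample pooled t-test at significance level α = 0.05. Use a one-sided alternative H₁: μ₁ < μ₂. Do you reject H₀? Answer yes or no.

x̄₁=51.545, s₁=7.854, n₁=22
x̄₂=31.143, s₂=4.880, n₂=7
s_p² = [21·7.854² + 6·4.880²]/27 = 53.2708
SE = √(s_p²·(1/22+1/7)) = 3.1673
t = (51.545−31.143)/3.1673 = 6.4417
df = 27
p-value (one-sided, H₁ less) = 1.00000
At α=0.05: p ≥ α → fail to reject H₀

reject H₀: no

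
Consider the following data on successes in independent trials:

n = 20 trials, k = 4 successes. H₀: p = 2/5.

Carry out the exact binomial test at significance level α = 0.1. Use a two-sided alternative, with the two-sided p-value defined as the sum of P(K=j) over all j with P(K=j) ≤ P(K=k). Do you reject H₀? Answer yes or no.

Exact binomial: n=20, k=4, p₀=2/5=0.4000
P(X=j) = C(n,j)·p₀^j·(1−p₀)^(n−j); p = Σ P(X=j) over j with P(X=j) ≤ P(X=4)
p-value (two-sided) = 0.07198
At α=0.1: p < α → reject H₀

reject H₀: yes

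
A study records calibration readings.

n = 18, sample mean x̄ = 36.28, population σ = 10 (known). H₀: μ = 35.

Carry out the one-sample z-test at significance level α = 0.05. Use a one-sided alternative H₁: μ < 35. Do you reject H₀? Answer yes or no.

reject H₀: no

SE = σ/√n = 10/√18 = 2.3570
z = (x̄−μ₀)/SE = (36.28−35)/2.3570 = 0.5431
p-value (one-sided, H₁ less) = 0.70646
At α=0.05: p ≥ α → fail to reject H₀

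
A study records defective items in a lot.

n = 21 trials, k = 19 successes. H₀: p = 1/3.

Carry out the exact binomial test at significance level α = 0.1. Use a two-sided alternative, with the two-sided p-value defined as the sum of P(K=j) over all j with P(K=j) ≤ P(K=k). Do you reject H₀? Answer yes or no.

reject H₀: yes

Exact binomial: n=21, k=19, p₀=1/3=0.3333
P(X=j) = C(n,j)·p₀^j·(1−p₀)^(n−j); p = Σ P(X=j) over j with P(X=j) ≤ P(X=19)
p-value (two-sided) = 0.00000
At α=0.1: p < α → reject H₀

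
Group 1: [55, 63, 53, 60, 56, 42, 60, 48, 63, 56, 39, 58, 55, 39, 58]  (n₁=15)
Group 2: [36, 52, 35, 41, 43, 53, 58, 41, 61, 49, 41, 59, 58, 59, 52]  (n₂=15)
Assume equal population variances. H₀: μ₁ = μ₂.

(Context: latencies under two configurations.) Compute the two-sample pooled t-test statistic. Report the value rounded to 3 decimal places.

x̄₁=53.667, s₁=8.042, n₁=15
x̄₂=49.200, s₂=8.994, n₂=15
s_p² = [14·8.042² + 14·8.994²]/28 = 72.7762
SE = √(s_p²·(1/15+1/15)) = 3.1150
t = (53.667−49.200)/3.1150 = 1.4339
df = 28

test statistic = 1.434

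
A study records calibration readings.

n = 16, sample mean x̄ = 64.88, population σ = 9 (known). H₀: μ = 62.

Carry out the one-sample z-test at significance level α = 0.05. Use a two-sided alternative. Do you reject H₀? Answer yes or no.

SE = σ/√n = 9/√16 = 2.2500
z = (x̄−μ₀)/SE = (64.88−62)/2.2500 = 1.2800
p-value (two-sided) = 0.20055
At α=0.05: p ≥ α → fail to reject H₀

reject H₀: no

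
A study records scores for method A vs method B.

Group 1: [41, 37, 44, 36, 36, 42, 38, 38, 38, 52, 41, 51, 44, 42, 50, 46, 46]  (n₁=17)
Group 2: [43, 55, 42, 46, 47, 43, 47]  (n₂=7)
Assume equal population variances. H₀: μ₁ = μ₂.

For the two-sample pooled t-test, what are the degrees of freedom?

degrees of freedom = 22

df = n₁ + n₂ − 2 = 17 + 7 − 2 = 22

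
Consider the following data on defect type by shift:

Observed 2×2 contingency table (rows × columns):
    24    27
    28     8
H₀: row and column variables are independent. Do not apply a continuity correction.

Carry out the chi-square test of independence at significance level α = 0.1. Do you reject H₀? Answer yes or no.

reject H₀: yes

Row totals [51, 36], col totals [52, 35], n=87
χ² = (24−30.48)²/30.48 + (27−20.52)²/20.52 + (28−21.52)²/21.52 + (8−14.48)²/14.48 = 8.2820
df = 1
p-value (upper-tail) = 0.00400
At α=0.1: p < α → reject H₀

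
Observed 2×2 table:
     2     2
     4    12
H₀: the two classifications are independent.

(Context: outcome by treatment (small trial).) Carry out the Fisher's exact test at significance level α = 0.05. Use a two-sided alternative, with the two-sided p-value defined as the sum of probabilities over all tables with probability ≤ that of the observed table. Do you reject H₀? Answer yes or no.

Margins: r₁=4, r₂=16, c₁=6, c₂=14, n=20
p_obs = C(4,2)·C(16,4)/C(20,6); sum pmf over tables with pmf ≤ p_obs
p-value (two-sided) = 0.54923
At α=0.05: p ≥ α → fail to reject H₀

reject H₀: no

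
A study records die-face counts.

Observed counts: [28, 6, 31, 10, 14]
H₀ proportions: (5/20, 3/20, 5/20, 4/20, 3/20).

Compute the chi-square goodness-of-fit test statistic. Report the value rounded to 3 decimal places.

test statistic = 12.423

n = 89; E_i = n·p_i = [22.25, 13.35, 22.25, 17.80, 13.35]
χ² = (28−22.25)²/22.25 + (6−13.35)²/13.35 + (31−22.25)²/22.25 + (10−17.80)²/17.80 + (14−13.35)²/13.35 = 12.4232
df = 4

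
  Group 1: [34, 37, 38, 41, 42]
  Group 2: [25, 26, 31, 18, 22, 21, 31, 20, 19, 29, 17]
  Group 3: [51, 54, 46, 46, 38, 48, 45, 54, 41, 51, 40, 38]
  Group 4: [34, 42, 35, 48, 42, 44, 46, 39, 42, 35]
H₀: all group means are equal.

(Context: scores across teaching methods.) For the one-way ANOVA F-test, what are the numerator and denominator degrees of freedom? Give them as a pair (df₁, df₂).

k = 4 groups, N = 38 total
df = (k−1, N−k) = (4−1, 38−4) = (3, 34)

degrees of freedom = [3, 34]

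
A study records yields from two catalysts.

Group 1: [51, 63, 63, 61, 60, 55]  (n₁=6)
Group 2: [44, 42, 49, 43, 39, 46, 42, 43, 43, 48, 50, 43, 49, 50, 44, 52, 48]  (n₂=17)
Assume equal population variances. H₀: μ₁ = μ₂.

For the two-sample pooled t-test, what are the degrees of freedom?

degrees of freedom = 21

df = n₁ + n₂ − 2 = 6 + 17 − 2 = 21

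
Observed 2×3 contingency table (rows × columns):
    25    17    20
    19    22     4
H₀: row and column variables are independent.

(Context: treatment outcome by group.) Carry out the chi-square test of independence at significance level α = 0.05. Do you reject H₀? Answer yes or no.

reject H₀: yes

Row totals [62, 45], col totals [44, 39, 24], n=107
χ² = (25−25.50)²/25.50 + (17−22.60)²/22.60 + (20−13.91)²/13.91 + (19−18.50)²/18.50 + (22−16.40)²/16.40 + (4−10.09)²/10.09 = 9.6690
df = 2
p-value (upper-tail) = 0.00795
At α=0.05: p < α → reject H₀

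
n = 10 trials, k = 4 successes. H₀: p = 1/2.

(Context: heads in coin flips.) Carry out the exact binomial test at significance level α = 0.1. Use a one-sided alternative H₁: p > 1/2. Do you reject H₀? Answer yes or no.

Exact binomial: n=10, k=4, p₀=1/2=0.5000
P(X≥4) from Σ C(n,i)·p₀^i·(1−p₀)^(n−i)
p-value (one-sided, H₁ greater) = 0.82812
At α=0.1: p ≥ α → fail to reject H₀

reject H₀: no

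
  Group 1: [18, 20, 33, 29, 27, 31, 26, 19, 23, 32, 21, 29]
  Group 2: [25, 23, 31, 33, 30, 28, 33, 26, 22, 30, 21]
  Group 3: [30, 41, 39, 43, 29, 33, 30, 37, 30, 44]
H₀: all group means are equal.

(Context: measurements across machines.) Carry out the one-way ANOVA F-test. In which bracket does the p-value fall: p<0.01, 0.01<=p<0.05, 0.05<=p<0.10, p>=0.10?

p-value bracket: p<0.01

Group means [25.67, 27.45, 35.60], grand mean 29.273
SSB = Σnᵢ(x̄ᵢ−x̄)² = 592.752; SSW = ΣΣ(x−x̄ᵢ)² = 809.794
MSB = 592.752/2 = 296.3758; MSW = 809.794/30 = 26.9931
F = MSB/MSW = 10.9797
df = (2, 30)
p-value (upper-tail) = 0.00026
→ bracket: p<0.01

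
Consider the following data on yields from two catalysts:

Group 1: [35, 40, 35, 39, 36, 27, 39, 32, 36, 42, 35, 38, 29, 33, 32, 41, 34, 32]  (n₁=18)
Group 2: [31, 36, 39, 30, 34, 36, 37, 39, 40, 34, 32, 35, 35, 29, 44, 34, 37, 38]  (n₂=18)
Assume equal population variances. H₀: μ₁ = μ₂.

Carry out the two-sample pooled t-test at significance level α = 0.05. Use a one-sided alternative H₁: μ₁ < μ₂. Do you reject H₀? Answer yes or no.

x̄₁=35.278, s₁=4.084, n₁=18
x̄₂=35.556, s₂=3.761, n₂=18
s_p² = [17·4.084² + 17·3.761²]/34 = 15.4134
SE = √(s_p²·(1/18+1/18)) = 1.3087
t = (35.278−35.556)/1.3087 = -0.2123
df = 34
p-value (one-sided, H₁ less) = 0.41659
At α=0.05: p ≥ α → fail to reject H₀

reject H₀: no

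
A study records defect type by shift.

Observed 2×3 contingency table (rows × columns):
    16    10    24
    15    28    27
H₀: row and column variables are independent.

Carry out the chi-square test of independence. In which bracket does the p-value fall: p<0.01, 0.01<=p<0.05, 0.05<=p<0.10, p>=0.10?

Row totals [50, 70], col totals [31, 38, 51], n=120
χ² = (16−12.92)²/12.92 + (10−15.83)²/15.83 + (24−21.25)²/21.25 + (15−18.08)²/18.08 + (28−22.17)²/22.17 + (27−29.75)²/29.75 = 5.5560
df = 2
p-value (upper-tail) = 0.06216
→ bracket: 0.05<=p<0.10

p-value bracket: 0.05<=p<0.10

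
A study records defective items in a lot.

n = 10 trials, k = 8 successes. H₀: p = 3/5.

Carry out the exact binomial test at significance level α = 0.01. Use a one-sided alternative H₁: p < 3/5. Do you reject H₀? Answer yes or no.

reject H₀: no

Exact binomial: n=10, k=8, p₀=3/5=0.6000
P(X≤8) from Σ C(n,i)·p₀^i·(1−p₀)^(n−i)
p-value (one-sided, H₁ less) = 0.95364
At α=0.01: p ≥ α → fail to reject H₀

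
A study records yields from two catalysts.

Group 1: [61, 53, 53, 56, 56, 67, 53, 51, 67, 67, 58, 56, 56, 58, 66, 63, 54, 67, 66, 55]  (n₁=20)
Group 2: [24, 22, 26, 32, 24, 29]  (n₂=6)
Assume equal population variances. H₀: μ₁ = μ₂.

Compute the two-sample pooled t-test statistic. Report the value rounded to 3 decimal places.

test statistic = 13.183

x̄₁=59.150, s₁=5.733, n₁=20
x̄₂=26.167, s₂=3.710, n₂=6
s_p² = [19·5.733² + 5·3.710²]/24 = 28.8910
SE = √(s_p²·(1/20+1/6)) = 2.5019
t = (59.150−26.167)/2.5019 = 13.1831
df = 24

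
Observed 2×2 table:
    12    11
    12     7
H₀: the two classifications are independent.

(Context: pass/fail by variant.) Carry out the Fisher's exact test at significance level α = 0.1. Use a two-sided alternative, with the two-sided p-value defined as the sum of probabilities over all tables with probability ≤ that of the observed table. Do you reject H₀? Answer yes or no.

reject H₀: no

Margins: r₁=23, r₂=19, c₁=24, c₂=18, n=42
p_obs = C(23,12)·C(19,12)/C(42,24); sum pmf over tables with pmf ≤ p_obs
p-value (two-sided) = 0.54209
At α=0.1: p ≥ α → fail to reject H₀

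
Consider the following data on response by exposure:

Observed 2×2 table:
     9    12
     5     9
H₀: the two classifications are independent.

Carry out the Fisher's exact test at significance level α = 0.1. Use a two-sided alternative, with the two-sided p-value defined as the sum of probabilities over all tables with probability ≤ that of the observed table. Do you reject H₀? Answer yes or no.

reject H₀: no

Margins: r₁=21, r₂=14, c₁=14, c₂=21, n=35
p_obs = C(21,9)·C(14,5)/C(35,14); sum pmf over tables with pmf ≤ p_obs
p-value (two-sided) = 0.73660
At α=0.1: p ≥ α → fail to reject H₀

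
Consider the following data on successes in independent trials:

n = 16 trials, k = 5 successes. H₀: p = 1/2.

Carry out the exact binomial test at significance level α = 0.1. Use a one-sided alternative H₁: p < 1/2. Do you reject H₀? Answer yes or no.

reject H₀: no

Exact binomial: n=16, k=5, p₀=1/2=0.5000
P(X≤5) from Σ C(n,i)·p₀^i·(1−p₀)^(n−i)
p-value (one-sided, H₁ less) = 0.10506
At α=0.1: p ≥ α → fail to reject H₀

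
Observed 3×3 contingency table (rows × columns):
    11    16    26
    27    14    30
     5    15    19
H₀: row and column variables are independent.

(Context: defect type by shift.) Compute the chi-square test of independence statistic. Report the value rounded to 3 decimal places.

test statistic = 10.785

Row totals [53, 71, 39], col totals [43, 45, 75], n=163
χ² = (11−13.98)²/13.98 + (16−14.63)²/14.63 + (26−24.39)²/24.39 + (27−18.73)²/18.73 + (14−19.60)²/19.60 + (30−32.67)²/32.67 + (5−10.29)²/10.29 + (15−10.77)²/10.77 + (19−17.94)²/17.94 = 10.7852
df = 4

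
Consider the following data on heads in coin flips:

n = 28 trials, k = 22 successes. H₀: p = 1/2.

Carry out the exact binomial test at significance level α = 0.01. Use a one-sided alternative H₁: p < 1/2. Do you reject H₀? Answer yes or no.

reject H₀: no

Exact binomial: n=28, k=22, p₀=1/2=0.5000
P(X≤22) from Σ C(n,i)·p₀^i·(1−p₀)^(n−i)
p-value (one-sided, H₁ less) = 0.99954
At α=0.01: p ≥ α → fail to reject H₀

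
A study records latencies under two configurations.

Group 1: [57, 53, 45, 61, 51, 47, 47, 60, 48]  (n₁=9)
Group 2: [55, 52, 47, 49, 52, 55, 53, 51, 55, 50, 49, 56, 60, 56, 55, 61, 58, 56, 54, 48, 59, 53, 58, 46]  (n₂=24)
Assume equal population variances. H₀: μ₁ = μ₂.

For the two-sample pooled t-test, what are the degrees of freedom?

degrees of freedom = 31

df = n₁ + n₂ − 2 = 9 + 24 − 2 = 31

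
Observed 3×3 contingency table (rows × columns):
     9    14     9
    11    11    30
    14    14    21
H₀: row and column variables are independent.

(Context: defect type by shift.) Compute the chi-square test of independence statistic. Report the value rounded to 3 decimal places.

test statistic = 8.042

Row totals [32, 52, 49], col totals [34, 39, 60], n=133
χ² = (9−8.18)²/8.18 + (14−9.38)²/9.38 + (9−14.44)²/14.44 + (11−13.29)²/13.29 + (11−15.25)²/15.25 + (30−23.46)²/23.46 + (14−12.53)²/12.53 + (14−14.37)²/14.37 + (21−22.11)²/22.11 = 8.0417
df = 4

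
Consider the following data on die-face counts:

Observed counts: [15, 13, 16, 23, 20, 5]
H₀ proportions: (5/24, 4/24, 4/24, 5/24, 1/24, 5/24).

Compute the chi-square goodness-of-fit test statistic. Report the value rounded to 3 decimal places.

test statistic = 80.709

n = 92; E_i = n·p_i = [19.17, 15.33, 15.33, 19.17, 3.83, 19.17]
χ² = (15−19.17)²/19.17 + (13−15.33)²/15.33 + (16−15.33)²/15.33 + (23−19.17)²/19.17 + (20−3.83)²/3.83 + (5−19.17)²/19.17 = 80.7087
df = 5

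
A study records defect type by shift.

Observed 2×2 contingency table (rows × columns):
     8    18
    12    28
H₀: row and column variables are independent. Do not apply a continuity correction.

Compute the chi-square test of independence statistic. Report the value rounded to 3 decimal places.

test statistic = 0.004

Row totals [26, 40], col totals [20, 46], n=66
χ² = (8−7.88)²/7.88 + (18−18.12)²/18.12 + (12−12.12)²/12.12 + (28−27.88)²/27.88 = 0.0044
df = 1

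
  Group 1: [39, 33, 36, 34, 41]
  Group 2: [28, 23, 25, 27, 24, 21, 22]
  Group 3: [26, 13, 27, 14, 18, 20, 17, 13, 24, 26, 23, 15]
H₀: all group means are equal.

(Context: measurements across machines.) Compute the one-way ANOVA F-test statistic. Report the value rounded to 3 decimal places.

test statistic = 26.497

Group means [36.60, 24.29, 19.67], grand mean 24.542
SSB = Σnᵢ(x̄ᵢ−x̄)² = 1012.663; SSW = ΣΣ(x−x̄ᵢ)² = 401.295
MSB = 1012.663/2 = 506.3315; MSW = 401.295/21 = 19.1093
F = MSB/MSW = 26.4966
df = (2, 21)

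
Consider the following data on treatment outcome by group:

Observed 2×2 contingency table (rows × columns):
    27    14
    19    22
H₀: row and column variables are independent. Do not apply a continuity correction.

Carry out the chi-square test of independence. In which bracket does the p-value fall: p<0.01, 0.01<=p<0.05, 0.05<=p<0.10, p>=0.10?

p-value bracket: 0.05<=p<0.10

Row totals [41, 41], col totals [46, 36], n=82
χ² = (27−23.00)²/23.00 + (14−18.00)²/18.00 + (19−23.00)²/23.00 + (22−18.00)²/18.00 = 3.1691
df = 1
p-value (upper-tail) = 0.07504
→ bracket: 0.05<=p<0.10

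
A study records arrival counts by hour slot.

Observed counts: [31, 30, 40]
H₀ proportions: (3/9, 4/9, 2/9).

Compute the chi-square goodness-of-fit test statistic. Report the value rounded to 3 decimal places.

test statistic = 18.881

n = 101; E_i = n·p_i = [33.67, 44.89, 22.44]
χ² = (31−33.67)²/33.67 + (30−44.89)²/44.89 + (40−22.44)²/22.44 = 18.8812
df = 2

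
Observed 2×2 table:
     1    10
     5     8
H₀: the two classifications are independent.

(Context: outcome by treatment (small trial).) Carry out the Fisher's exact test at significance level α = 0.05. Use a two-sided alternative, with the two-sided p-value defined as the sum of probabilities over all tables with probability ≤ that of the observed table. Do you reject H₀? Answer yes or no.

Margins: r₁=11, r₂=13, c₁=6, c₂=18, n=24
p_obs = C(11,1)·C(13,5)/C(24,6); sum pmf over tables with pmf ≤ p_obs
p-value (two-sided) = 0.16599
At α=0.05: p ≥ α → fail to reject H₀

reject H₀: no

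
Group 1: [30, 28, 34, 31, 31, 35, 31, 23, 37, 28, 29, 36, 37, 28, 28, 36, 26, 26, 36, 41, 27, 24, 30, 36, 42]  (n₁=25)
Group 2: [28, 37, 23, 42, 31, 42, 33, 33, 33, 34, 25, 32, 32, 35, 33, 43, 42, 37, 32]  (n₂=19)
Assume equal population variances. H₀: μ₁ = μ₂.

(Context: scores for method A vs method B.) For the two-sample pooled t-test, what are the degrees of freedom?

df = n₁ + n₂ − 2 = 25 + 19 − 2 = 42

degrees of freedom = 42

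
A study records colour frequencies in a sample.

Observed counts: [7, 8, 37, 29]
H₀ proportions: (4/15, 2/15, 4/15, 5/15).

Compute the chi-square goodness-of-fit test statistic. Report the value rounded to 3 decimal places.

test statistic = 21.722

n = 81; E_i = n·p_i = [21.60, 10.80, 21.60, 27.00]
χ² = (7−21.60)²/21.60 + (8−10.80)²/10.80 + (37−21.60)²/21.60 + (29−27.00)²/27.00 = 21.7222
df = 3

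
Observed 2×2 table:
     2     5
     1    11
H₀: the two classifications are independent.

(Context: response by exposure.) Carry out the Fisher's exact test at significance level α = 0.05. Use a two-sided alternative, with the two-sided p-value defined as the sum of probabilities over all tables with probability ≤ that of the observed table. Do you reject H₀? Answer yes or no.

Margins: r₁=7, r₂=12, c₁=3, c₂=16, n=19
p_obs = C(7,2)·C(12,1)/C(19,3); sum pmf over tables with pmf ≤ p_obs
p-value (two-sided) = 0.52322
At α=0.05: p ≥ α → fail to reject H₀

reject H₀: no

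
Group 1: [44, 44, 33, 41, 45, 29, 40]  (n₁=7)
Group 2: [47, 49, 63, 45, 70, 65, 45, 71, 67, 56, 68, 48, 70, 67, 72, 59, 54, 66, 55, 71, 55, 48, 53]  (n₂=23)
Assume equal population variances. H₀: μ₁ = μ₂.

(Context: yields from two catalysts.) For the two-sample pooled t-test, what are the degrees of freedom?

df = n₁ + n₂ − 2 = 7 + 23 − 2 = 28

degrees of freedom = 28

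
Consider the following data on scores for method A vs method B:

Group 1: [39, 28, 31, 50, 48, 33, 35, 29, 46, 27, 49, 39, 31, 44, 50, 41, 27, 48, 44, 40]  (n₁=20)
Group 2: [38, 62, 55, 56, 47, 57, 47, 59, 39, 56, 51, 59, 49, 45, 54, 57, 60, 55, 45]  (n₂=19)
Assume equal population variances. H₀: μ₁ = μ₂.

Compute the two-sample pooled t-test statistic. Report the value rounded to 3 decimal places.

test statistic = -5.364

x̄₁=38.950, s₁=8.262, n₁=20
x̄₂=52.158, s₂=7.026, n₂=19
s_p² = [19·8.262² + 18·7.026²]/37 = 59.0669
SE = √(s_p²·(1/20+1/19)) = 2.4621
t = (38.950−52.158)/2.4621 = -5.3644
df = 37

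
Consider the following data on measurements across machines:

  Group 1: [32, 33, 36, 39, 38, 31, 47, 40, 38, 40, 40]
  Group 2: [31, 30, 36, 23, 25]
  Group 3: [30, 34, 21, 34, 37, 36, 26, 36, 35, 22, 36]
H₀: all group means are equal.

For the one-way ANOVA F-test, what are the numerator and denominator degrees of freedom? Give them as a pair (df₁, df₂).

degrees of freedom = [2, 24]

k = 3 groups, N = 27 total
df = (k−1, N−k) = (3−1, 27−3) = (2, 24)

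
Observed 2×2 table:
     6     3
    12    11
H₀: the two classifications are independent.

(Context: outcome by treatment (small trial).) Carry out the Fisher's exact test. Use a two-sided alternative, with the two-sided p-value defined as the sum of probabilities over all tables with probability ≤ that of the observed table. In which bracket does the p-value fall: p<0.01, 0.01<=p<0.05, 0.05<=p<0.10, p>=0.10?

Margins: r₁=9, r₂=23, c₁=18, c₂=14, n=32
p_obs = C(9,6)·C(23,12)/C(32,18); sum pmf over tables with pmf ≤ p_obs
p-value (two-sided) = 0.69423
→ bracket: p>=0.10

p-value bracket: p>=0.10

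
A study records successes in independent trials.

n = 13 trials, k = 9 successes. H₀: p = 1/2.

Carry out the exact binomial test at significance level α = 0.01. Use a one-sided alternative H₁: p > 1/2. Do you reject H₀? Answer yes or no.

Exact binomial: n=13, k=9, p₀=1/2=0.5000
P(X≥9) from Σ C(n,i)·p₀^i·(1−p₀)^(n−i)
p-value (one-sided, H₁ greater) = 0.13342
At α=0.01: p ≥ α → fail to reject H₀

reject H₀: no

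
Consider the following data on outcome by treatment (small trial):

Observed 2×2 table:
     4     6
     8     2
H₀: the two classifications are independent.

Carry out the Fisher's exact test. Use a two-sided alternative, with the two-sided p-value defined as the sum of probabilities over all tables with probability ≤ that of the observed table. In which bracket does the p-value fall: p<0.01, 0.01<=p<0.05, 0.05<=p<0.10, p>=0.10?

p-value bracket: p>=0.10

Margins: r₁=10, r₂=10, c₁=12, c₂=8, n=20
p_obs = C(10,4)·C(10,8)/C(20,12); sum pmf over tables with pmf ≤ p_obs
p-value (two-sided) = 0.16980
→ bracket: p>=0.10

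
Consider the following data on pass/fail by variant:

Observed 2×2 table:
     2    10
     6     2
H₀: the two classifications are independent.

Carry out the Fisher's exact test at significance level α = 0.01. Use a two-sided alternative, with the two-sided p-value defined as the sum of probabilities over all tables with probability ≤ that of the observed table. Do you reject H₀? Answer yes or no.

reject H₀: no

Margins: r₁=12, r₂=8, c₁=8, c₂=12, n=20
p_obs = C(12,2)·C(8,6)/C(20,8); sum pmf over tables with pmf ≤ p_obs
p-value (two-sided) = 0.01937
At α=0.01: p ≥ α → fail to reject H₀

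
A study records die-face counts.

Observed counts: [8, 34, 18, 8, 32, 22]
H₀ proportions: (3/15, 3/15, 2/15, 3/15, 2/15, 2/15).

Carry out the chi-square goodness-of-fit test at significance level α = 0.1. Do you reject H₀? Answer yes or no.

reject H₀: yes

n = 122; E_i = n·p_i = [24.40, 24.40, 16.27, 24.40, 16.27, 16.27]
χ² = (8−24.40)²/24.40 + (34−24.40)²/24.40 + (18−16.27)²/16.27 + (8−24.40)²/24.40 + (32−16.27)²/16.27 + (22−16.27)²/16.27 = 43.2459
df = 5
p-value (upper-tail) = 0.00000
At α=0.1: p < α → reject H₀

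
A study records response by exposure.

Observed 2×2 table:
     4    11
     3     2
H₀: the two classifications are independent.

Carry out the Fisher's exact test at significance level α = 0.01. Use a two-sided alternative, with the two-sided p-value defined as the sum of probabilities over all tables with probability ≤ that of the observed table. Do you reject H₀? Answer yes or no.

reject H₀: no

Margins: r₁=15, r₂=5, c₁=7, c₂=13, n=20
p_obs = C(15,4)·C(5,3)/C(20,7); sum pmf over tables with pmf ≤ p_obs
p-value (two-sided) = 0.28980
At α=0.01: p ≥ α → fail to reject H₀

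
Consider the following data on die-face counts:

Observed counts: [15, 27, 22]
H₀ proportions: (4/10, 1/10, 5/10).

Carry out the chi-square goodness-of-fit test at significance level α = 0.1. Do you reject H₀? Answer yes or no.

n = 64; E_i = n·p_i = [25.60, 6.40, 32.00]
χ² = (15−25.60)²/25.60 + (27−6.40)²/6.40 + (22−32.00)²/32.00 = 73.8203
df = 2
p-value (upper-tail) = 0.00000
At α=0.1: p < α → reject H₀

reject H₀: yes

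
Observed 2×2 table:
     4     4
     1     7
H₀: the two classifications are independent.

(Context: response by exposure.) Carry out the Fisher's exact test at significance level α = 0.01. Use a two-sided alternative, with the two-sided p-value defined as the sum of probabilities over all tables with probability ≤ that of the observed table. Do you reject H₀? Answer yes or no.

Margins: r₁=8, r₂=8, c₁=5, c₂=11, n=16
p_obs = C(8,4)·C(8,1)/C(16,5); sum pmf over tables with pmf ≤ p_obs
p-value (two-sided) = 0.28205
At α=0.01: p ≥ α → fail to reject H₀

reject H₀: no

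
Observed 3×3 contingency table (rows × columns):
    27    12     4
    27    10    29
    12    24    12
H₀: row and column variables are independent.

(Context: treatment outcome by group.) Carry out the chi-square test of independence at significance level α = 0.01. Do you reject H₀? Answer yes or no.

reject H₀: yes

Row totals [43, 66, 48], col totals [66, 46, 45], n=157
χ² = (27−18.08)²/18.08 + (12−12.60)²/12.60 + (4−12.32)²/12.32 + (27−27.75)²/27.75 + (10−19.34)²/19.34 + (29−18.92)²/18.92 + (12−20.18)²/20.18 + (24−14.06)²/14.06 + (12−13.76)²/13.76 = 30.5192
df = 4
p-value (upper-tail) = 0.00000
At α=0.01: p < α → reject H₀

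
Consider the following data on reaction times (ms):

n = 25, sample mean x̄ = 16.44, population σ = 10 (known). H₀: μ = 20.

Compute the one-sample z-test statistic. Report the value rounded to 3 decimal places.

SE = σ/√n = 10/√25 = 2.0000
z = (x̄−μ₀)/SE = (16.44−20)/2.0000 = -1.7800

test statistic = -1.780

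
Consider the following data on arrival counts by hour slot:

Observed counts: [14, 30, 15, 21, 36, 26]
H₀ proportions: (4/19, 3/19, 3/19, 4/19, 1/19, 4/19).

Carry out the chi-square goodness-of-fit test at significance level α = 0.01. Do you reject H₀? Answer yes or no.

n = 142; E_i = n·p_i = [29.89, 22.42, 22.42, 29.89, 7.47, 29.89]
χ² = (14−29.89)²/29.89 + (30−22.42)²/22.42 + (15−22.42)²/22.42 + (21−29.89)²/29.89 + (36−7.47)²/7.47 + (26−29.89)²/29.89 = 125.5053
df = 5
p-value (upper-tail) = 0.00000
At α=0.01: p < α → reject H₀

reject H₀: yes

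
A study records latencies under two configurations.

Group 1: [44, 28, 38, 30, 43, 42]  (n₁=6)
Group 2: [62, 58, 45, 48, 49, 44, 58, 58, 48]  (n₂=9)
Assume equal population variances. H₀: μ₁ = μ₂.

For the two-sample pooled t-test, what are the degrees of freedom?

degrees of freedom = 13

df = n₁ + n₂ − 2 = 6 + 9 − 2 = 13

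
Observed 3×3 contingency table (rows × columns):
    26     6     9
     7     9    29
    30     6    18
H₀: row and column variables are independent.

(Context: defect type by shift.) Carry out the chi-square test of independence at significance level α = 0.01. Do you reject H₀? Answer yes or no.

Row totals [41, 45, 54], col totals [63, 21, 56], n=140
χ² = (26−18.45)²/18.45 + (6−6.15)²/6.15 + (9−16.40)²/16.40 + (7−20.25)²/20.25 + (9−6.75)²/6.75 + (29−18.00)²/18.00 + (30−24.30)²/24.30 + (6−8.10)²/8.10 + (18−21.60)²/21.60 = 25.0557
df = 4
p-value (upper-tail) = 0.00005
At α=0.01: p < α → reject H₀

reject H₀: yes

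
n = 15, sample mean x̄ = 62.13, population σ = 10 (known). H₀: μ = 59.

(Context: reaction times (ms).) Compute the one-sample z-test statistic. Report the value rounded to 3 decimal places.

test statistic = 1.212

SE = σ/√n = 10/√15 = 2.5820
z = (x̄−μ₀)/SE = (62.13−59)/2.5820 = 1.2122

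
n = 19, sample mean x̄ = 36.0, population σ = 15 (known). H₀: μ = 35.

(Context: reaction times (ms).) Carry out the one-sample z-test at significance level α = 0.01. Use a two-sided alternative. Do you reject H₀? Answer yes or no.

reject H₀: no

SE = σ/√n = 15/√19 = 3.4412
z = (x̄−μ₀)/SE = (36.0−35)/3.4412 = 0.2906
p-value (two-sided) = 0.77136
At α=0.01: p ≥ α → fail to reject H₀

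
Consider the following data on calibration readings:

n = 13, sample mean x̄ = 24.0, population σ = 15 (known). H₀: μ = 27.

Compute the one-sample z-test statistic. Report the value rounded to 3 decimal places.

test statistic = -0.721

SE = σ/√n = 15/√13 = 4.1603
z = (x̄−μ₀)/SE = (24.0−27)/4.1603 = -0.7211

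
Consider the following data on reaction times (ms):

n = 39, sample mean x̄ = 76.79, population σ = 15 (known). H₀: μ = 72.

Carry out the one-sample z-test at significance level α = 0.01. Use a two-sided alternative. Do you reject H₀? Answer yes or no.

SE = σ/√n = 15/√39 = 2.4019
z = (x̄−μ₀)/SE = (76.79−72)/2.4019 = 1.9942
p-value (two-sided) = 0.04613
At α=0.01: p ≥ α → fail to reject H₀

reject H₀: no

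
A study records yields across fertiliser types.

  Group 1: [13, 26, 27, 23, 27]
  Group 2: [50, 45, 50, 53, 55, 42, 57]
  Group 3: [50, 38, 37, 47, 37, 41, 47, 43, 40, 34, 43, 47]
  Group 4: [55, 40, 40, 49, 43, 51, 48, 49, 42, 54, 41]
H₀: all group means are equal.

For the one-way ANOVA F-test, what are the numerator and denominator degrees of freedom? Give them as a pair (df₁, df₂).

k = 4 groups, N = 35 total
df = (k−1, N−k) = (4−1, 35−4) = (3, 31)

degrees of freedom = [3, 31]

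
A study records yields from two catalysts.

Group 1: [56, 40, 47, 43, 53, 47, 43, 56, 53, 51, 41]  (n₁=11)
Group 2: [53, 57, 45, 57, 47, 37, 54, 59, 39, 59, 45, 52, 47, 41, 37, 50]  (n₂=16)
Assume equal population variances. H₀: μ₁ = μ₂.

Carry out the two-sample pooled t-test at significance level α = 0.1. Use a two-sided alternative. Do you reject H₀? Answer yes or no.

reject H₀: no

x̄₁=48.182, s₁=5.930, n₁=11
x̄₂=48.688, s₂=7.613, n₂=16
s_p² = [10·5.930² + 15·7.613²]/25 = 48.8430
SE = √(s_p²·(1/11+1/16)) = 2.7373
t = (48.182−48.688)/2.7373 = -0.1847
df = 25
p-value (two-sided) = 0.85493
At α=0.1: p ≥ α → fail to reject H₀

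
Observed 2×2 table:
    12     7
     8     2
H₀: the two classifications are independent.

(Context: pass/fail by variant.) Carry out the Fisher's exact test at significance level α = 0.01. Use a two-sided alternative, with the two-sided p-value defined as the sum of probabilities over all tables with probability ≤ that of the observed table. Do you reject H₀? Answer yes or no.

Margins: r₁=19, r₂=10, c₁=20, c₂=9, n=29
p_obs = C(19,12)·C(10,8)/C(29,20); sum pmf over tables with pmf ≤ p_obs
p-value (two-sided) = 0.43108
At α=0.01: p ≥ α → fail to reject H₀

reject H₀: no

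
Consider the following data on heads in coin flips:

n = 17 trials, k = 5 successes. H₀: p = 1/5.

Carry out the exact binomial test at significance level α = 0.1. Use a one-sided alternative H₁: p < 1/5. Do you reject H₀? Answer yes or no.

Exact binomial: n=17, k=5, p₀=1/5=0.2000
P(X≤5) from Σ C(n,i)·p₀^i·(1−p₀)^(n−i)
p-value (one-sided, H₁ less) = 0.89430
At α=0.1: p ≥ α → fail to reject H₀

reject H₀: no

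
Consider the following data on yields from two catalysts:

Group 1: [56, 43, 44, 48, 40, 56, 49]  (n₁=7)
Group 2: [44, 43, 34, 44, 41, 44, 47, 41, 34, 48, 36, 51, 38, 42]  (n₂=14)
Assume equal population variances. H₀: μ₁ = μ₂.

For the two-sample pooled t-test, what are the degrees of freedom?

degrees of freedom = 19

df = n₁ + n₂ − 2 = 7 + 14 − 2 = 19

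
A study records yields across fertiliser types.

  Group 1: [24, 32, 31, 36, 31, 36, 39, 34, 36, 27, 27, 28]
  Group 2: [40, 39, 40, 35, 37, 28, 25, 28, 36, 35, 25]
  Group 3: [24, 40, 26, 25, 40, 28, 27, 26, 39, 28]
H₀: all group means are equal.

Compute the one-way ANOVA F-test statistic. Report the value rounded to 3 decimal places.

Group means [31.75, 33.45, 30.30], grand mean 31.879
SSB = Σnᵢ(x̄ᵢ−x̄)² = 52.438; SSW = ΣΣ(x−x̄ᵢ)² = 965.077
MSB = 52.438/2 = 26.2189; MSW = 965.077/30 = 32.1692
F = MSB/MSW = 0.8150
df = (2, 30)

test statistic = 0.815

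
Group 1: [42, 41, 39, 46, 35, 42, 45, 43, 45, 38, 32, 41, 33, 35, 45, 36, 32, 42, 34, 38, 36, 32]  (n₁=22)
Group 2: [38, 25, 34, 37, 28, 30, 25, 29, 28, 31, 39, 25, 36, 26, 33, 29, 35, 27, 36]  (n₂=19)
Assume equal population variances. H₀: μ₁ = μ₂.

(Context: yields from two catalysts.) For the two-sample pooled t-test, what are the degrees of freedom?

degrees of freedom = 39

df = n₁ + n₂ − 2 = 22 + 19 − 2 = 39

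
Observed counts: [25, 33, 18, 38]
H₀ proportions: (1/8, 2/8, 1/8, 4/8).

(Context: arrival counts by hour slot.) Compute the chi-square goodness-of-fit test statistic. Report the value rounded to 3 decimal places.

test statistic = 16.140

n = 114; E_i = n·p_i = [14.25, 28.50, 14.25, 57.00]
χ² = (25−14.25)²/14.25 + (33−28.50)²/28.50 + (18−14.25)²/14.25 + (38−57.00)²/57.00 = 16.1404
df = 3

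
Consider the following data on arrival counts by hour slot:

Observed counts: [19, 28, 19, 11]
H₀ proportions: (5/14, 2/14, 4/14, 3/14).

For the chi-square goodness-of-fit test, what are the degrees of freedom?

degrees of freedom = 3

df = k − 1 = 4 − 1 = 3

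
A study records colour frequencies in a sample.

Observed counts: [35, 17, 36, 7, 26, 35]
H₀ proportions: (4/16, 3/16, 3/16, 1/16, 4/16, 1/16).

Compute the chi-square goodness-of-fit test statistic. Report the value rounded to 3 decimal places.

test statistic = 77.598

n = 156; E_i = n·p_i = [39.00, 29.25, 29.25, 9.75, 39.00, 9.75]
χ² = (35−39.00)²/39.00 + (17−29.25)²/29.25 + (36−29.25)²/29.25 + (7−9.75)²/9.75 + (26−39.00)²/39.00 + (35−9.75)²/9.75 = 77.5983
df = 5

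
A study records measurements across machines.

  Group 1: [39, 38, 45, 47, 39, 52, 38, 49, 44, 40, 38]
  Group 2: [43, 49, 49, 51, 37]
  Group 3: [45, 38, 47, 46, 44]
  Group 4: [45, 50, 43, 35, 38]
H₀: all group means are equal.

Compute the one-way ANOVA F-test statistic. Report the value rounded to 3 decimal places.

Group means [42.64, 45.80, 44.00, 42.20], grand mean 43.423
SSB = Σnᵢ(x̄ᵢ−x̄)² = 44.201; SSW = ΣΣ(x−x̄ᵢ)² = 574.145
MSB = 44.201/3 = 14.7336; MSW = 574.145/22 = 26.0975
F = MSB/MSW = 0.5646
df = (3, 22)

test statistic = 0.565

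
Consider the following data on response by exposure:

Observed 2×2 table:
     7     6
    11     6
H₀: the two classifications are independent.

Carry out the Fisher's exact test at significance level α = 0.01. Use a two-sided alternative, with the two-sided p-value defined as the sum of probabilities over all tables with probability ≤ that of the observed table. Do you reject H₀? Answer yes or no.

Margins: r₁=13, r₂=17, c₁=18, c₂=12, n=30
p_obs = C(13,7)·C(17,11)/C(30,18); sum pmf over tables with pmf ≤ p_obs
p-value (two-sided) = 0.71062
At α=0.01: p ≥ α → fail to reject H₀

reject H₀: no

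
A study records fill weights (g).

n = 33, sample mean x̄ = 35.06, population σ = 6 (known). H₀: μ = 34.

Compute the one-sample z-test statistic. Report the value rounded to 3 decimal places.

SE = σ/√n = 6/√33 = 1.0445
z = (x̄−μ₀)/SE = (35.06−34)/1.0445 = 1.0149

test statistic = 1.015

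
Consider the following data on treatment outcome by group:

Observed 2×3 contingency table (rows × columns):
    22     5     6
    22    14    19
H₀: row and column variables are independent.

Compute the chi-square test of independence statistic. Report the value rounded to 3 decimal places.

test statistic = 5.891

Row totals [33, 55], col totals [44, 19, 25], n=88
χ² = (22−16.50)²/16.50 + (5−7.12)²/7.12 + (6−9.38)²/9.38 + (22−27.50)²/27.50 + (14−11.88)²/11.88 + (19−15.62)²/15.62 = 5.8914
df = 2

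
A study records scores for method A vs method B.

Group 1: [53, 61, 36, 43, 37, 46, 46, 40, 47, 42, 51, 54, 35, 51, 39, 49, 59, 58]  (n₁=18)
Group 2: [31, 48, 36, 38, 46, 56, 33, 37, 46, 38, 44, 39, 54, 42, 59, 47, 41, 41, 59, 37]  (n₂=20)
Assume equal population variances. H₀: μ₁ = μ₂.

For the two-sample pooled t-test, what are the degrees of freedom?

df = n₁ + n₂ − 2 = 18 + 20 − 2 = 36

degrees of freedom = 36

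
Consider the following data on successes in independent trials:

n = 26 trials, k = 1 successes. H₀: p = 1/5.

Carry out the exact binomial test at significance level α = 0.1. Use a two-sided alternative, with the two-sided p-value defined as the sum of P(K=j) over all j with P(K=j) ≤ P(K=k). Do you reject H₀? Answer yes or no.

Exact binomial: n=26, k=1, p₀=1/5=0.2000
P(X=j) = C(n,j)·p₀^j·(1−p₀)^(n−j); p = Σ P(X=j) over j with P(X=j) ≤ P(X=1)
p-value (two-sided) = 0.04589
At α=0.1: p < α → reject H₀

reject H₀: yes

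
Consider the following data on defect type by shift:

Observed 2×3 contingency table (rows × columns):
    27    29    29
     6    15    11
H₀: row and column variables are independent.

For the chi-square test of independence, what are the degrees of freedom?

df = (r−1)(c−1) = (2−1)·(3−1) = 2

degrees of freedom = 2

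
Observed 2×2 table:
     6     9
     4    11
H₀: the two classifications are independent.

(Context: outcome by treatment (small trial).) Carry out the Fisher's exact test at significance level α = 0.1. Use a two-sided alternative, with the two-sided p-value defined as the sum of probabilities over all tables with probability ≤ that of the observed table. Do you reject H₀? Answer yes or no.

reject H₀: no

Margins: r₁=15, r₂=15, c₁=10, c₂=20, n=30
p_obs = C(15,6)·C(15,4)/C(30,10); sum pmf over tables with pmf ≤ p_obs
p-value (two-sided) = 0.69985
At α=0.1: p ≥ α → fail to reject H₀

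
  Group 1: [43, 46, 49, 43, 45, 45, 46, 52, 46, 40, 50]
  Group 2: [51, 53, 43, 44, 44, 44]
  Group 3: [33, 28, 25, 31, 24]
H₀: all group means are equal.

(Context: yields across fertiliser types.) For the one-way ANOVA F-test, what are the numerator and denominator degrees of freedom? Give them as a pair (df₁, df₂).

k = 3 groups, N = 22 total
df = (k−1, N−k) = (3−1, 22−3) = (2, 19)

degrees of freedom = [2, 19]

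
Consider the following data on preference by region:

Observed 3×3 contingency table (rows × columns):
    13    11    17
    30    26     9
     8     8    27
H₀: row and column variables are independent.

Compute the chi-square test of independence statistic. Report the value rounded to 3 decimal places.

Row totals [41, 65, 43], col totals [51, 45, 53], n=149
χ² = (13−14.03)²/14.03 + (11−12.38)²/12.38 + (17−14.58)²/14.58 + (30−22.25)²/22.25 + (26−19.63)²/19.63 + (9−23.12)²/23.12 + (8−14.72)²/14.72 + (8−12.99)²/12.99 + (27−15.30)²/15.30 = 27.9604
df = 4

test statistic = 27.960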